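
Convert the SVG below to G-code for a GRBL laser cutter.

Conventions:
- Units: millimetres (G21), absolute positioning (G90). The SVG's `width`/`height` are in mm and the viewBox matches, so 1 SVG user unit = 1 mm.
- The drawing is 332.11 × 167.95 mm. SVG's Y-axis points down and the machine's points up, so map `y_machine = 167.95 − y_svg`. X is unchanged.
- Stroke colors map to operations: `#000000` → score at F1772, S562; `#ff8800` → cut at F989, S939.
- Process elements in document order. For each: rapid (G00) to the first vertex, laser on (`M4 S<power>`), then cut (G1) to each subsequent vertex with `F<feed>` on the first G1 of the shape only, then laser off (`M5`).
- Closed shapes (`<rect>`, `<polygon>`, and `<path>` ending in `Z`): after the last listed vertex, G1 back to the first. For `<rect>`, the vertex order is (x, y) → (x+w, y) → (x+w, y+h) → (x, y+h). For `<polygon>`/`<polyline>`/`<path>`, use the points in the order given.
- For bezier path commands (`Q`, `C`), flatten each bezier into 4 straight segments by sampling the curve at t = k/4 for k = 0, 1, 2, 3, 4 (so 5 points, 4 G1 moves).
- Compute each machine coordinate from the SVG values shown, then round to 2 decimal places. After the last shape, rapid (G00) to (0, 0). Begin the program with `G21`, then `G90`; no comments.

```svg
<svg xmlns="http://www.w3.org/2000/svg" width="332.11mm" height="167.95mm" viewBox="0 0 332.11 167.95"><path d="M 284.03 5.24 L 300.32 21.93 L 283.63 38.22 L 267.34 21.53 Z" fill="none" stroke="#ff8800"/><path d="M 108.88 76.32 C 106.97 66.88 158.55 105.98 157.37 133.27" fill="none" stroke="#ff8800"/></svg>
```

G21
G90
G00 X284.03 Y162.71
M4 S939
G1 X300.32 Y146.02 F989
G1 X283.63 Y129.73
G1 X267.34 Y146.42
G1 X284.03 Y162.71
M5
G00 X108.88 Y91.63
M4 S939
G1 X115.82 Y90.55 F989
G1 X132.85 Y76.93
G1 X150.02 Y56.42
G1 X157.37 Y34.68
M5
G00 X0.00 Y0.00

viewBox `0 0 332.11 167.95` with mm width/height → 1 unit = 1 mm. Flip: y_m = 167.95 − y_svg.

**Shape 1** — `<path>` regular polygon, stroke `#ff8800` → cut (S939, F989). Machine vertices: (284.03,162.71) → (300.32,146.02) → (283.63,129.73) → (267.34,146.42) → (284.03,162.71). Closed: final G1 returns to the first vertex.

**Shape 2** — `<path>` cubic bezier, stroke `#ff8800` → cut (S939, F989). Control points (SVG): P0=(108.88,76.32), P1=(106.97,66.88), P2=(158.55,105.98), P3=(157.37,133.27); sampled at t=k/4. Machine vertices: (108.88,91.63) → (115.82,90.55) → (132.85,76.93) → (150.02,56.42) → (157.37,34.68). Open path.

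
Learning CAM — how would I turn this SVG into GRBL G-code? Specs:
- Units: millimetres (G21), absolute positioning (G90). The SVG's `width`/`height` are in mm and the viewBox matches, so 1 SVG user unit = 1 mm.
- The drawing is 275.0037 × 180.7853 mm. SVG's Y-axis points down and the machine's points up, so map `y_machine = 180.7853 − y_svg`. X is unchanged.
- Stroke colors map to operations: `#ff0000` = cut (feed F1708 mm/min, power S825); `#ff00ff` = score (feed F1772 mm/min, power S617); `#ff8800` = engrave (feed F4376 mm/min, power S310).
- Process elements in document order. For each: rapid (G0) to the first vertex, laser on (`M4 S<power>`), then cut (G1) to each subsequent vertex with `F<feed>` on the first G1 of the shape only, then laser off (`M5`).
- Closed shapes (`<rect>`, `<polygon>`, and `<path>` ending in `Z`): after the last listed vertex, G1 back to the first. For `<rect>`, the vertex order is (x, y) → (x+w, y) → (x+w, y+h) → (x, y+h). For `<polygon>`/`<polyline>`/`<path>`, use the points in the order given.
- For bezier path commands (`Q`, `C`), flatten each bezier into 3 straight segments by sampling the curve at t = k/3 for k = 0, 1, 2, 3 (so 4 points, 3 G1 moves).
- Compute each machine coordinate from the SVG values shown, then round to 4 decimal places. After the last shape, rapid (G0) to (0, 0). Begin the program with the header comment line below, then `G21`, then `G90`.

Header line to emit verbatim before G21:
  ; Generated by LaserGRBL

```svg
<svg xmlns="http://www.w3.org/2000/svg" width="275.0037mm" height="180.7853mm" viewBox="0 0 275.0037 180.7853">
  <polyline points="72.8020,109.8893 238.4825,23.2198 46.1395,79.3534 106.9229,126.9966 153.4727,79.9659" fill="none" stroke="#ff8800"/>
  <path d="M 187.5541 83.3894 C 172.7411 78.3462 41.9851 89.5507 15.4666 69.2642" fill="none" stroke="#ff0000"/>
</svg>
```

1 u = 1 mm; y_m = 180.7853 − y.

[1] `<polyline>` open polyline, #ff8800→engrave S310 F4376: (72.8020,70.8960) → (238.4825,157.5655) → (46.1395,101.4319) → (106.9229,53.7887) → (153.4727,100.8194)

[2] `<path>` cubic bezier, #ff0000→cut S825 F1708: (187.5541,97.3959) → (142.2483,98.7913) → (68.5761,99.9635) → (15.4666,111.5211)

; Generated by LaserGRBL
G21
G90
G0 X72.8020 Y70.8960
M4 S310
G1 X238.4825 Y157.5655 F4376
G1 X46.1395 Y101.4319
G1 X106.9229 Y53.7887
G1 X153.4727 Y100.8194
M5
G0 X187.5541 Y97.3959
M4 S825
G1 X142.2483 Y98.7913 F1708
G1 X68.5761 Y99.9635
G1 X15.4666 Y111.5211
M5
G0 X0.0000 Y0.0000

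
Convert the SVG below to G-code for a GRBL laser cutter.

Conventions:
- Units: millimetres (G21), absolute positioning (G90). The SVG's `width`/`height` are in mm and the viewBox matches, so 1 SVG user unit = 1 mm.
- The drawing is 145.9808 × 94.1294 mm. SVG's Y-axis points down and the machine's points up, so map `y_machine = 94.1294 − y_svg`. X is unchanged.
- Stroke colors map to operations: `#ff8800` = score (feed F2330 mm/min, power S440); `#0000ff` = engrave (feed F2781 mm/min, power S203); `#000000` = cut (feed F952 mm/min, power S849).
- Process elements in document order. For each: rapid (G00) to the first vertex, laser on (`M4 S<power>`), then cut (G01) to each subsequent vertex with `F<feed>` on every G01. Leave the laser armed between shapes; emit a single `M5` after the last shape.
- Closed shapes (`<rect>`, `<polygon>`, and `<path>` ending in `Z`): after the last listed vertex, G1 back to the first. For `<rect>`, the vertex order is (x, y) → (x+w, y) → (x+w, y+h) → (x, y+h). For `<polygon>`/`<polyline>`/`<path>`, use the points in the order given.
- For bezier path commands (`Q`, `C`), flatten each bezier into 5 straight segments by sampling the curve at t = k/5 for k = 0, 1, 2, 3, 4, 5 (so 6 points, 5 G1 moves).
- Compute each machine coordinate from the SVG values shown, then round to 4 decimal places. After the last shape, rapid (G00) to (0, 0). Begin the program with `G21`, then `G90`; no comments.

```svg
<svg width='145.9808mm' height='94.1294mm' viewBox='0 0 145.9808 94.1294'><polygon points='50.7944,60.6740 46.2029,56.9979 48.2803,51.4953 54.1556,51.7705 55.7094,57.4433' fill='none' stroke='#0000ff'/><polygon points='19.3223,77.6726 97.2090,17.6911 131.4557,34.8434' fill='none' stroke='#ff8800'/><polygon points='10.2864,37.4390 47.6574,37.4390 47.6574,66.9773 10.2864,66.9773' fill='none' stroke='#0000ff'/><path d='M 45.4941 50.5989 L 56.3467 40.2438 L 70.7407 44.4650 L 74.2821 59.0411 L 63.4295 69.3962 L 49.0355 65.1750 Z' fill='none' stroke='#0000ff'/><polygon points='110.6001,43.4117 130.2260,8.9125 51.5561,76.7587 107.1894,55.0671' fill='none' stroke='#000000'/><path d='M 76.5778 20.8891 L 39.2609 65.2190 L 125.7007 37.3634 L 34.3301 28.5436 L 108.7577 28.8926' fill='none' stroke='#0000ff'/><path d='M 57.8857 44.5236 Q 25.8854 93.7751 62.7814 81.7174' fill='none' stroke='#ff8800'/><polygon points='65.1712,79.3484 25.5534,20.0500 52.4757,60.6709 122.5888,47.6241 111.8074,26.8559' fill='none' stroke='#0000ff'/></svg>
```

Since the viewBox matches the mm dimensions, user units are millimetres directly. The only transform is the Y-flip y_m = 94.1294 − y_svg.

Shape 1 is a regular polygon drawn with `<polygon>`. Its stroke #0000ff means engrave at S203, F2781. After flipping Y the toolpath is (50.7944,33.4554) → (46.2029,37.1315) → (48.2803,42.6341) → (54.1556,42.3589) → (55.7094,36.6861) → (50.7944,33.4554), returning to the start.

Shape 2 is a closed polygon drawn with `<polygon>`. Its stroke #ff8800 means score at S440, F2330. After flipping Y the toolpath is (19.3223,16.4568) → (97.2090,76.4383) → (131.4557,59.2860) → (19.3223,16.4568), returning to the start.

Shape 3 is a rectangle drawn with `<polygon>`. Its stroke #0000ff means engrave at S203, F2781. After flipping Y the toolpath is (10.2864,56.6904) → (47.6574,56.6904) → (47.6574,27.1521) → (10.2864,27.1521) → (10.2864,56.6904), returning to the start.

Shape 4 is a regular polygon drawn with `<path>`. Its stroke #0000ff means engrave at S203, F2781. After flipping Y the toolpath is (45.4941,43.5305) → (56.3467,53.8856) → (70.7407,49.6644) → (74.2821,35.0883) → (63.4295,24.7332) → (49.0355,28.9544) → (45.4941,43.5305), returning to the start.

Shape 5 is a closed polygon drawn with `<polygon>`. Its stroke #000000 means cut at S849, F952. After flipping Y the toolpath is (110.6001,50.7177) → (130.2260,85.2169) → (51.5561,17.3707) → (107.1894,39.0623) → (110.6001,50.7177), returning to the start.

Shape 6 is a open polyline drawn with `<path>`. Its stroke #0000ff means engrave at S203, F2781. After flipping Y the toolpath is (76.5778,73.2403) → (39.2609,28.9104) → (125.7007,56.7660) → (34.3301,65.5858) → (108.7577,65.2368).

Shape 7 is a quadratic bezier drawn with `<path>`. Its stroke #ff8800 means score at S440, F2330. After flipping Y the toolpath is (57.8857,49.6058) → (47.8414,32.3576) → (43.3089,20.0141) → (44.2880,12.5753) → (50.7789,10.0413) → (62.7814,12.4120).

Shape 8 is a closed polygon drawn with `<polygon>`. Its stroke #0000ff means engrave at S203, F2781. After flipping Y the toolpath is (65.1712,14.7810) → (25.5534,74.0794) → (52.4757,33.4585) → (122.5888,46.5053) → (111.8074,67.2735) → (65.1712,14.7810), returning to the start.

G21
G90
G00 X50.7944 Y33.4554
M4 S203
G01 X46.2029 Y37.1315 F2781
G01 X48.2803 Y42.6341 F2781
G01 X54.1556 Y42.3589 F2781
G01 X55.7094 Y36.6861 F2781
G01 X50.7944 Y33.4554 F2781
G00 X19.3223 Y16.4568
M4 S440
G01 X97.2090 Y76.4383 F2330
G01 X131.4557 Y59.2860 F2330
G01 X19.3223 Y16.4568 F2330
G00 X10.2864 Y56.6904
M4 S203
G01 X47.6574 Y56.6904 F2781
G01 X47.6574 Y27.1521 F2781
G01 X10.2864 Y27.1521 F2781
G01 X10.2864 Y56.6904 F2781
G00 X45.4941 Y43.5305
M4 S203
G01 X56.3467 Y53.8856 F2781
G01 X70.7407 Y49.6644 F2781
G01 X74.2821 Y35.0883 F2781
G01 X63.4295 Y24.7332 F2781
G01 X49.0355 Y28.9544 F2781
G01 X45.4941 Y43.5305 F2781
G00 X110.6001 Y50.7177
M4 S849
G01 X130.2260 Y85.2169 F952
G01 X51.5561 Y17.3707 F952
G01 X107.1894 Y39.0623 F952
G01 X110.6001 Y50.7177 F952
G00 X76.5778 Y73.2403
M4 S203
G01 X39.2609 Y28.9104 F2781
G01 X125.7007 Y56.7660 F2781
G01 X34.3301 Y65.5858 F2781
G01 X108.7577 Y65.2368 F2781
G00 X57.8857 Y49.6058
M4 S440
G01 X47.8414 Y32.3576 F2330
G01 X43.3089 Y20.0141 F2330
G01 X44.2880 Y12.5753 F2330
G01 X50.7789 Y10.0413 F2330
G01 X62.7814 Y12.4120 F2330
G00 X65.1712 Y14.7810
M4 S203
G01 X25.5534 Y74.0794 F2781
G01 X52.4757 Y33.4585 F2781
G01 X122.5888 Y46.5053 F2781
G01 X111.8074 Y67.2735 F2781
G01 X65.1712 Y14.7810 F2781
M5
G00 X0.0000 Y0.0000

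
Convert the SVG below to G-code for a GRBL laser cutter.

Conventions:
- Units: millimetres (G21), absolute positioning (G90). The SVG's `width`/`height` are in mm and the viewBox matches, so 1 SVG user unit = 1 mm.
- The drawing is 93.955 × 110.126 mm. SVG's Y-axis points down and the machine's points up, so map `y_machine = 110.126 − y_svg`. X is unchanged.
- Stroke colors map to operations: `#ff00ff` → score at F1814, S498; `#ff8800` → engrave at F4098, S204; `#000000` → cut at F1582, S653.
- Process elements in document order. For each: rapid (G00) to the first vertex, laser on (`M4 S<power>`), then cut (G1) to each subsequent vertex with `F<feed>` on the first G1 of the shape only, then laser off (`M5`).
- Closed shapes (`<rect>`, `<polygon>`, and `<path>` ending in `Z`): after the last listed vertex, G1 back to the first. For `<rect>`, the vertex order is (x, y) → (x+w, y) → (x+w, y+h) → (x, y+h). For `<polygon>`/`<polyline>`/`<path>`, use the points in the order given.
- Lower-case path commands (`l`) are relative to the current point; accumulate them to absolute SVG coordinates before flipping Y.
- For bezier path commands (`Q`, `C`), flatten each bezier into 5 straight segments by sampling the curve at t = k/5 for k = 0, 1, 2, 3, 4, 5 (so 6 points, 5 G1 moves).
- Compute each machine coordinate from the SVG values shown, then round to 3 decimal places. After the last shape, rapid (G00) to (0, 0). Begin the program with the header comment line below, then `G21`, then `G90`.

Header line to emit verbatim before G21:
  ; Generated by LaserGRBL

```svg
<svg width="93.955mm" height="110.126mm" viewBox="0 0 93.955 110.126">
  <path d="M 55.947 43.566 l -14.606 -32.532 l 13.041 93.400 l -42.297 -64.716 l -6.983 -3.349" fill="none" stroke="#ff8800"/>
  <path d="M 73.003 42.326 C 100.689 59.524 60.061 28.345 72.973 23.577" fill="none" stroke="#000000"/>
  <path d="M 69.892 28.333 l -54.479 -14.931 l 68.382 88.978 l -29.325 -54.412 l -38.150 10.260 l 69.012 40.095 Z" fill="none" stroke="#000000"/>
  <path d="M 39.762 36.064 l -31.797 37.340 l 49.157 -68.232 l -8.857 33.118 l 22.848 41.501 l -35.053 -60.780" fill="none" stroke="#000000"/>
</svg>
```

; Generated by LaserGRBL
G21
G90
G00 X55.947 Y66.560
M4 S204
G1 X41.341 Y99.092 F4098
G1 X54.382 Y5.692
G1 X12.085 Y70.408
G1 X5.102 Y73.757
M5
G00 X73.003 Y67.800
M4 S653
G1 X82.392 Y62.688 F1582
G1 X81.234 Y65.597
G1 X75.379 Y72.937
G1 X70.676 Y81.117
G1 X72.973 Y86.549
M5
G00 X69.892 Y81.793
M4 S653
G1 X15.413 Y96.724 F1582
G1 X83.795 Y7.746
G1 X54.470 Y62.158
G1 X16.320 Y51.898
G1 X85.332 Y11.803
G1 X69.892 Y81.793
M5
G00 X39.762 Y74.062
M4 S653
G1 X7.965 Y36.722 F1582
G1 X57.122 Y104.954
G1 X48.265 Y71.836
G1 X71.113 Y30.335
G1 X36.060 Y91.115
M5
G00 X0.000 Y0.000

viewBox `0 0 93.955 110.126` with mm width/height → 1 unit = 1 mm. Flip: y_m = 110.126 − y_svg.

**Shape 1** — `<path>` open polyline, stroke `#ff8800` → engrave (S204, F4098). Machine vertices: (55.947,66.560) → (41.341,99.092) → (54.382,5.692) → (12.085,70.408) → (5.102,73.757). Open path.

**Shape 2** — `<path>` cubic bezier, stroke `#000000` → cut (S653, F1582). Control points (SVG): P0=(73.003,42.326), P1=(100.689,59.524), P2=(60.061,28.345), P3=(72.973,23.577); sampled at t=k/5. Machine vertices: (73.003,67.800) → (82.392,62.688) → (81.234,65.597) → (75.379,72.937) → (70.676,81.117) → (72.973,86.549). Open path.

**Shape 3** — `<path>` closed polygon, stroke `#000000` → cut (S653, F1582). Machine vertices: (69.892,81.793) → (15.413,96.724) → (83.795,7.746) → (54.470,62.158) → (16.320,51.898) → (85.332,11.803) → (69.892,81.793). Closed: final G1 returns to the first vertex.

**Shape 4** — `<path>` open polyline, stroke `#000000` → cut (S653, F1582). Machine vertices: (39.762,74.062) → (7.965,36.722) → (57.122,104.954) → (48.265,71.836) → (71.113,30.335) → (36.060,91.115). Open path.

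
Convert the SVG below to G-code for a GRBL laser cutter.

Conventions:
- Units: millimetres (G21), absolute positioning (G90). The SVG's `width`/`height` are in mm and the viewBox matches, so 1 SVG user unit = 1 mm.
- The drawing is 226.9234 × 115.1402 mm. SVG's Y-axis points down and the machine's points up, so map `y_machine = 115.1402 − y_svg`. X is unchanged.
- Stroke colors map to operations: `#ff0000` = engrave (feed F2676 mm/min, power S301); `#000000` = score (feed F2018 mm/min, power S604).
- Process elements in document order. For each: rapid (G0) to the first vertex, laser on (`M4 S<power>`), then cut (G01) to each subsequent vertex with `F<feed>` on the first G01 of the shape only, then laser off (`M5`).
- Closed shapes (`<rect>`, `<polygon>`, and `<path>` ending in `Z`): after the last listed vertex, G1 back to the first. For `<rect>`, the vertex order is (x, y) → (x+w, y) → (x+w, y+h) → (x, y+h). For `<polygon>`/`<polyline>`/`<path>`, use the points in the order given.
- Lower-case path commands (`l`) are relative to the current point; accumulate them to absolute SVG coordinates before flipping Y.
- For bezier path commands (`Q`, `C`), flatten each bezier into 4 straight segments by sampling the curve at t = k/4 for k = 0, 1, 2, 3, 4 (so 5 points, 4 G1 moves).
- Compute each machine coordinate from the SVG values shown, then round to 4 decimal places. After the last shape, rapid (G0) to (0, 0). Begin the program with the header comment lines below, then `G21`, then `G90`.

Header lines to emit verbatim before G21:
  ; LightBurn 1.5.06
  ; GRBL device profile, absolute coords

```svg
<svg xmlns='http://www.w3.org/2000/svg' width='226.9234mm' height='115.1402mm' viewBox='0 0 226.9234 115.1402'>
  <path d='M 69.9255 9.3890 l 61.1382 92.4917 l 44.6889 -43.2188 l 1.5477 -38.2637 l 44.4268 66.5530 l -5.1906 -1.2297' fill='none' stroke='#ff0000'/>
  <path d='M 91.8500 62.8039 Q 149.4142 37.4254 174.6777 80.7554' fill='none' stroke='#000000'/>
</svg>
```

1 u = 1 mm; y_m = 115.1402 − y.

[1] `<path>` open polyline, #ff0000→engrave S301 F2676: (69.9255,105.7512) → (131.0637,13.2595) → (175.7526,56.4783) → (177.3003,94.7420) → (221.7271,28.1890) → (216.5365,29.4187)

[2] `<path>` quadratic bezier, #000000→score S604 F2018: (91.8500,52.3363) → (118.6133,60.7313) → (141.3390,60.5377) → (160.0272,51.7555) → (174.6777,34.3848)

; LightBurn 1.5.06
; GRBL device profile, absolute coords
G21
G90
G0 X69.9255 Y105.7512
M4 S301
G01 X131.0637 Y13.2595 F2676
G01 X175.7526 Y56.4783
G01 X177.3003 Y94.7420
G01 X221.7271 Y28.1890
G01 X216.5365 Y29.4187
M5
G0 X91.8500 Y52.3363
M4 S604
G01 X118.6133 Y60.7313 F2018
G01 X141.3390 Y60.5377
G01 X160.0272 Y51.7555
G01 X174.6777 Y34.3848
M5
G0 X0.0000 Y0.0000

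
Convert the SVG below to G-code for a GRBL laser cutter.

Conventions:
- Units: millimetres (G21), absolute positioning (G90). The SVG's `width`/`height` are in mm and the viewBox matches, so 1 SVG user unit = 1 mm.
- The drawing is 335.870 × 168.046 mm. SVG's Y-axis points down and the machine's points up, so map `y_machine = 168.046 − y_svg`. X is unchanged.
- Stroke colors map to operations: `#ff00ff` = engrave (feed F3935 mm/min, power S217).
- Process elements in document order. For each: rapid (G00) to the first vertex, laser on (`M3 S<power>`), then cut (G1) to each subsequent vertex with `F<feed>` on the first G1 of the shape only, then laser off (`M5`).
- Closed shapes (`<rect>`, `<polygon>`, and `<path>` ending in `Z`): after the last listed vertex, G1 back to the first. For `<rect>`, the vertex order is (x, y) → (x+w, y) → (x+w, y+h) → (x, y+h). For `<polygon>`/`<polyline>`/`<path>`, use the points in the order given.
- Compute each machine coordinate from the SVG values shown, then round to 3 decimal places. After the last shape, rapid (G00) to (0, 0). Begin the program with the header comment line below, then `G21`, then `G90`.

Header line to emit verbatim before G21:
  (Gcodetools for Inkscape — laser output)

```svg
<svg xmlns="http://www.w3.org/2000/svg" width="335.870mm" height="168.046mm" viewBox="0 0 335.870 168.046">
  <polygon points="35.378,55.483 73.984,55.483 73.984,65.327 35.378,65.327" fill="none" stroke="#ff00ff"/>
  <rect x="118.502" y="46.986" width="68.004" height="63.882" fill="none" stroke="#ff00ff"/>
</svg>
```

Since the viewBox matches the mm dimensions, user units are millimetres directly. The only transform is the Y-flip y_m = 168.046 − y_svg.

Shape 1 is a rectangle drawn with `<polygon>`. Its stroke #ff00ff means engrave at S217, F3935. After flipping Y the toolpath is (35.378,112.563) → (73.984,112.563) → (73.984,102.719) → (35.378,102.719) → (35.378,112.563), returning to the start.

Shape 2 is a rectangle drawn with `<rect>`. Its stroke #ff00ff means engrave at S217, F3935. After flipping Y the toolpath is (118.502,121.060) → (186.506,121.060) → (186.506,57.178) → (118.502,57.178) → (118.502,121.060), returning to the start.

(Gcodetools for Inkscape — laser output)
G21
G90
G00 X35.378 Y112.563
M3 S217
G1 X73.984 Y112.563 F3935
G1 X73.984 Y102.719
G1 X35.378 Y102.719
G1 X35.378 Y112.563
M5
G00 X118.502 Y121.060
M3 S217
G1 X186.506 Y121.060 F3935
G1 X186.506 Y57.178
G1 X118.502 Y57.178
G1 X118.502 Y121.060
M5
G00 X0.000 Y0.000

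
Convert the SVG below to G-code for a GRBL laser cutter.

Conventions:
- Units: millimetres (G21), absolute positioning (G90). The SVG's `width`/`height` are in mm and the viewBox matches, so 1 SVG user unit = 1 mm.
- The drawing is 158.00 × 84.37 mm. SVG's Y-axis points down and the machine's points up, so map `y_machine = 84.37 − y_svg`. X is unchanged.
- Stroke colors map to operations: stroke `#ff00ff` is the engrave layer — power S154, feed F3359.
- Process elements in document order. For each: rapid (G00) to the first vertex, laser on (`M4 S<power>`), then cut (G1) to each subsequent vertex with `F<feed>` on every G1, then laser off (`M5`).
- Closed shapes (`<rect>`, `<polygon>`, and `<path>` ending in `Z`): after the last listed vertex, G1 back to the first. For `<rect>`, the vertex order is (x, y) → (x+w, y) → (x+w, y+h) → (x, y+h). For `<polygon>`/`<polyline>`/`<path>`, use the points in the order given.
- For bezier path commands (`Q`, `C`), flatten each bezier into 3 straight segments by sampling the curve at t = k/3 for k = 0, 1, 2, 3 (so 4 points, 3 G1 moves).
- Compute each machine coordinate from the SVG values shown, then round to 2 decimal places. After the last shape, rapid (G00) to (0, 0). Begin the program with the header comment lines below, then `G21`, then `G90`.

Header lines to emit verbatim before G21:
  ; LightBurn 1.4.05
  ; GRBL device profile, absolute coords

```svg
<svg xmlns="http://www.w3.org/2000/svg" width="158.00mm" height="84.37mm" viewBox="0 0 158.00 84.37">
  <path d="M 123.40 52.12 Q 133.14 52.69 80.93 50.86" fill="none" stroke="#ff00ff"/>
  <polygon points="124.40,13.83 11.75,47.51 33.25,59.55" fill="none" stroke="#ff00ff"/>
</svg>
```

; LightBurn 1.4.05
; GRBL device profile, absolute coords
G21
G90
G00 X123.40 Y32.25
M4 S154
G1 X123.01 Y32.14 F3359
G1 X108.85 Y32.56 F3359
G1 X80.93 Y33.51 F3359
M5
G00 X124.40 Y70.54
M4 S154
G1 X11.75 Y36.86 F3359
G1 X33.25 Y24.82 F3359
G1 X124.40 Y70.54 F3359
M5
G00 X0.00 Y0.00

1 u = 1 mm; y_m = 84.37 − y.

[1] `<path>` quadratic bezier, #ff00ff→engrave S154 F3359: (123.40,32.25) → (123.01,32.14) → (108.85,32.56) → (80.93,33.51)

[2] `<polygon>` closed polygon, #ff00ff→engrave S154 F3359: (124.40,70.54) → (11.75,36.86) → (33.25,24.82) → (124.40,70.54) (closed)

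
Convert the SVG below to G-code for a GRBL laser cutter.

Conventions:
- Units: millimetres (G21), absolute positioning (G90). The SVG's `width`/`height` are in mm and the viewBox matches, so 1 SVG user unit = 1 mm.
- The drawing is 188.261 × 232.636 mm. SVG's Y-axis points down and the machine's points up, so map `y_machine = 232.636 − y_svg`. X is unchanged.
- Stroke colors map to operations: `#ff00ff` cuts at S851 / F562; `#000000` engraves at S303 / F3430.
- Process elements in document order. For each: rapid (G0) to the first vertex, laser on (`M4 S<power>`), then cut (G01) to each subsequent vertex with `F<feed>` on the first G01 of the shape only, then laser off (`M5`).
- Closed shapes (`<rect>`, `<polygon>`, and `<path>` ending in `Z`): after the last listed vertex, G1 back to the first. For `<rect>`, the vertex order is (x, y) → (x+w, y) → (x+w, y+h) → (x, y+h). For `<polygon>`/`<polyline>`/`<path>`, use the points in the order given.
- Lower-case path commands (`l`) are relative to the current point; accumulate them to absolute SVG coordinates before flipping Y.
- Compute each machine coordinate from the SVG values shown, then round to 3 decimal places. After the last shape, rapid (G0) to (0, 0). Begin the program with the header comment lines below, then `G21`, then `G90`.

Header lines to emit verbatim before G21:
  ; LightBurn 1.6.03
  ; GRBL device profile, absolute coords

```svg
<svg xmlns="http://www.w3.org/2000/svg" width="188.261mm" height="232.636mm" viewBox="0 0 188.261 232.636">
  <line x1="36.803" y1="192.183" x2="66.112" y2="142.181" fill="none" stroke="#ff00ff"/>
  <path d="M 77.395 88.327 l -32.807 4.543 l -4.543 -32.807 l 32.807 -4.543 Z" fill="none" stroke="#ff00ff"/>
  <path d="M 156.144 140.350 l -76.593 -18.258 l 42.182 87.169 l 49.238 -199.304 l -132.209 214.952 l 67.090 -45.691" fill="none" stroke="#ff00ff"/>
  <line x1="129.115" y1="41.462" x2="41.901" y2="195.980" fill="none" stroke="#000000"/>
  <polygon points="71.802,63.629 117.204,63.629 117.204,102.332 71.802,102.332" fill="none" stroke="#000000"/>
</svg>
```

; LightBurn 1.6.03
; GRBL device profile, absolute coords
G21
G90
G0 X36.803 Y40.453
M4 S851
G01 X66.112 Y90.455 F562
M5
G0 X77.395 Y144.309
M4 S851
G01 X44.588 Y139.766 F562
G01 X40.045 Y172.573
G01 X72.852 Y177.116
G01 X77.395 Y144.309
M5
G0 X156.144 Y92.286
M4 S851
G01 X79.551 Y110.544 F562
G01 X121.733 Y23.375
G01 X170.971 Y222.679
G01 X38.762 Y7.727
G01 X105.852 Y53.418
M5
G0 X129.115 Y191.174
M4 S303
G01 X41.901 Y36.656 F3430
M5
G0 X71.802 Y169.007
M4 S303
G01 X117.204 Y169.007 F3430
G01 X117.204 Y130.304
G01 X71.802 Y130.304
G01 X71.802 Y169.007
M5
G0 X0.000 Y0.000

viewBox `0 0 188.261 232.636` with mm width/height → 1 unit = 1 mm. Flip: y_m = 232.636 − y_svg.

**Shape 1** — `<line>` line segment, stroke `#ff00ff` → cut (S851, F562). Machine vertices: (36.803,40.453) → (66.112,90.455). Open path.

**Shape 2** — `<path>` regular polygon, stroke `#ff00ff` → cut (S851, F562). Machine vertices: (77.395,144.309) → (44.588,139.766) → (40.045,172.573) → (72.852,177.116) → (77.395,144.309). Closed: final G1 returns to the first vertex.

**Shape 3** — `<path>` open polyline, stroke `#ff00ff` → cut (S851, F562). Machine vertices: (156.144,92.286) → (79.551,110.544) → (121.733,23.375) → (170.971,222.679) → (38.762,7.727) → (105.852,53.418). Open path.

**Shape 4** — `<line>` line segment, stroke `#000000` → engrave (S303, F3430). Machine vertices: (129.115,191.174) → (41.901,36.656). Open path.

**Shape 5** — `<polygon>` rectangle, stroke `#000000` → engrave (S303, F3430). Machine vertices: (71.802,169.007) → (117.204,169.007) → (117.204,130.304) → (71.802,130.304) → (71.802,169.007). Closed: final G1 returns to the first vertex.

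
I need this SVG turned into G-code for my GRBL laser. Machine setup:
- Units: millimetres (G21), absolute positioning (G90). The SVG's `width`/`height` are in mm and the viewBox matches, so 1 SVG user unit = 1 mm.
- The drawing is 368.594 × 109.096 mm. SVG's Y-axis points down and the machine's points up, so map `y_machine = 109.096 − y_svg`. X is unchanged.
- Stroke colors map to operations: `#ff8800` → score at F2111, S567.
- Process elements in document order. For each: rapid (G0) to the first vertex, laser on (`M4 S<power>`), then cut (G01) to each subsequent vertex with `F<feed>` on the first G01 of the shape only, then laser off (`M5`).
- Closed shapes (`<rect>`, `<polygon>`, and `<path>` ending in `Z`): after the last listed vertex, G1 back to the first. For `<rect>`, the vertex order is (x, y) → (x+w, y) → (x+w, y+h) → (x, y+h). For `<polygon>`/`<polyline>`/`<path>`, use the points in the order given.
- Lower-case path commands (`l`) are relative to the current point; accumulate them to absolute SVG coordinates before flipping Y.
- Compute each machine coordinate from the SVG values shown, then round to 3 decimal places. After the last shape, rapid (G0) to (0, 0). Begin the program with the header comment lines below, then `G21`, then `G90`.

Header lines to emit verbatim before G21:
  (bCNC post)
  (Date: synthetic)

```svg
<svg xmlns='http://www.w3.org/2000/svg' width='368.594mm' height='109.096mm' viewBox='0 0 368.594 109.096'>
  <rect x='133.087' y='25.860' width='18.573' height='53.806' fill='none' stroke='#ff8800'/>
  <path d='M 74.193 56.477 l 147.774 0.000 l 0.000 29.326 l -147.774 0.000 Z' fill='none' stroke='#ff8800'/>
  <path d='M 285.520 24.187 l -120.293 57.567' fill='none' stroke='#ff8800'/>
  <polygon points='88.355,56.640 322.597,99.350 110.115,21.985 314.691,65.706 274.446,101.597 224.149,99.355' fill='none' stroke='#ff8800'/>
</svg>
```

Since the viewBox matches the mm dimensions, user units are millimetres directly. The only transform is the Y-flip y_m = 109.096 − y_svg.

Shape 1 is a rectangle drawn with `<rect>`. Its stroke #ff8800 means score at S567, F2111. After flipping Y the toolpath is (133.087,83.236) → (151.660,83.236) → (151.660,29.430) → (133.087,29.430) → (133.087,83.236), returning to the start.

Shape 2 is a rectangle drawn with `<path>`. Its stroke #ff8800 means score at S567, F2111. After flipping Y the toolpath is (74.193,52.619) → (221.967,52.619) → (221.967,23.293) → (74.193,23.293) → (74.193,52.619), returning to the start.

Shape 3 is a line segment drawn with `<path>`. Its stroke #ff8800 means score at S567, F2111. After flipping Y the toolpath is (285.520,84.909) → (165.227,27.342).

Shape 4 is a closed polygon drawn with `<polygon>`. Its stroke #ff8800 means score at S567, F2111. After flipping Y the toolpath is (88.355,52.456) → (322.597,9.746) → (110.115,87.111) → (314.691,43.390) → (274.446,7.499) → (224.149,9.741) → (88.355,52.456), returning to the start.

(bCNC post)
(Date: synthetic)
G21
G90
G0 X133.087 Y83.236
M4 S567
G01 X151.660 Y83.236 F2111
G01 X151.660 Y29.430
G01 X133.087 Y29.430
G01 X133.087 Y83.236
M5
G0 X74.193 Y52.619
M4 S567
G01 X221.967 Y52.619 F2111
G01 X221.967 Y23.293
G01 X74.193 Y23.293
G01 X74.193 Y52.619
M5
G0 X285.520 Y84.909
M4 S567
G01 X165.227 Y27.342 F2111
M5
G0 X88.355 Y52.456
M4 S567
G01 X322.597 Y9.746 F2111
G01 X110.115 Y87.111
G01 X314.691 Y43.390
G01 X274.446 Y7.499
G01 X224.149 Y9.741
G01 X88.355 Y52.456
M5
G0 X0.000 Y0.000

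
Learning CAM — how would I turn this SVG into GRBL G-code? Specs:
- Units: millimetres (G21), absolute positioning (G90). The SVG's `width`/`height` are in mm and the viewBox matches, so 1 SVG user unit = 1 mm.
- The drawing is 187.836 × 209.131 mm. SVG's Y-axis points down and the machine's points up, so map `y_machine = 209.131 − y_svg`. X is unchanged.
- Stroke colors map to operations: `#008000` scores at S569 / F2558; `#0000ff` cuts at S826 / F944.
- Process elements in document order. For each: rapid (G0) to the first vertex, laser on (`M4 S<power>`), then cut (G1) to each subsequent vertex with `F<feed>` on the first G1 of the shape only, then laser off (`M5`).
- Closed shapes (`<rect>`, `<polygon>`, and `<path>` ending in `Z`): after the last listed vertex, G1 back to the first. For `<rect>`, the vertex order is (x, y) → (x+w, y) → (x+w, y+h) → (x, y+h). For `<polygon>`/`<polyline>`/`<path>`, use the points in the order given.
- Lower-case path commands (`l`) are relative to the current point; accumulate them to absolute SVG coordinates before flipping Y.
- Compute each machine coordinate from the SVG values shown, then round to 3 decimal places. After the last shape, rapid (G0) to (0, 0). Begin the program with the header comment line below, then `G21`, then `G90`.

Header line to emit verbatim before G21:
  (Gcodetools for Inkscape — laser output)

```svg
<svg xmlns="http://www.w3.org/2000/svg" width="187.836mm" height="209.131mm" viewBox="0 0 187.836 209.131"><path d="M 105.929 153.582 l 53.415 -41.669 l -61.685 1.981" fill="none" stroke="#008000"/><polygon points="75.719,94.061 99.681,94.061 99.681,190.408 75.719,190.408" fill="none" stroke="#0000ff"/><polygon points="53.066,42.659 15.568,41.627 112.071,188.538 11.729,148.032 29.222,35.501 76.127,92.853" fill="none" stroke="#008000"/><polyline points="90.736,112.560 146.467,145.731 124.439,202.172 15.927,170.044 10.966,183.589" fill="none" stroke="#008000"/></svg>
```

(Gcodetools for Inkscape — laser output)
G21
G90
G0 X105.929 Y55.549
M4 S569
G1 X159.344 Y97.218 F2558
G1 X97.659 Y95.237
M5
G0 X75.719 Y115.070
M4 S826
G1 X99.681 Y115.070 F944
G1 X99.681 Y18.723
G1 X75.719 Y18.723
G1 X75.719 Y115.070
M5
G0 X53.066 Y166.472
M4 S569
G1 X15.568 Y167.504 F2558
G1 X112.071 Y20.593
G1 X11.729 Y61.099
G1 X29.222 Y173.630
G1 X76.127 Y116.278
G1 X53.066 Y166.472
M5
G0 X90.736 Y96.571
M4 S569
G1 X146.467 Y63.400 F2558
G1 X124.439 Y6.959
G1 X15.927 Y39.087
G1 X10.966 Y25.542
M5
G0 X0.000 Y0.000

viewBox `0 0 187.836 209.131` with mm width/height → 1 unit = 1 mm. Flip: y_m = 209.131 − y_svg.

**Shape 1** — `<path>` open polyline, stroke `#008000` → score (S569, F2558). Machine vertices: (105.929,55.549) → (159.344,97.218) → (97.659,95.237). Open path.

**Shape 2** — `<polygon>` rectangle, stroke `#0000ff` → cut (S826, F944). Machine vertices: (75.719,115.070) → (99.681,115.070) → (99.681,18.723) → (75.719,18.723) → (75.719,115.070). Closed: final G1 returns to the first vertex.

**Shape 3** — `<polygon>` closed polygon, stroke `#008000` → score (S569, F2558). Machine vertices: (53.066,166.472) → (15.568,167.504) → (112.071,20.593) → (11.729,61.099) → (29.222,173.630) → (76.127,116.278) → (53.066,166.472). Closed: final G1 returns to the first vertex.

**Shape 4** — `<polyline>` open polyline, stroke `#008000` → score (S569, F2558). Machine vertices: (90.736,96.571) → (146.467,63.400) → (124.439,6.959) → (15.927,39.087) → (10.966,25.542). Open path.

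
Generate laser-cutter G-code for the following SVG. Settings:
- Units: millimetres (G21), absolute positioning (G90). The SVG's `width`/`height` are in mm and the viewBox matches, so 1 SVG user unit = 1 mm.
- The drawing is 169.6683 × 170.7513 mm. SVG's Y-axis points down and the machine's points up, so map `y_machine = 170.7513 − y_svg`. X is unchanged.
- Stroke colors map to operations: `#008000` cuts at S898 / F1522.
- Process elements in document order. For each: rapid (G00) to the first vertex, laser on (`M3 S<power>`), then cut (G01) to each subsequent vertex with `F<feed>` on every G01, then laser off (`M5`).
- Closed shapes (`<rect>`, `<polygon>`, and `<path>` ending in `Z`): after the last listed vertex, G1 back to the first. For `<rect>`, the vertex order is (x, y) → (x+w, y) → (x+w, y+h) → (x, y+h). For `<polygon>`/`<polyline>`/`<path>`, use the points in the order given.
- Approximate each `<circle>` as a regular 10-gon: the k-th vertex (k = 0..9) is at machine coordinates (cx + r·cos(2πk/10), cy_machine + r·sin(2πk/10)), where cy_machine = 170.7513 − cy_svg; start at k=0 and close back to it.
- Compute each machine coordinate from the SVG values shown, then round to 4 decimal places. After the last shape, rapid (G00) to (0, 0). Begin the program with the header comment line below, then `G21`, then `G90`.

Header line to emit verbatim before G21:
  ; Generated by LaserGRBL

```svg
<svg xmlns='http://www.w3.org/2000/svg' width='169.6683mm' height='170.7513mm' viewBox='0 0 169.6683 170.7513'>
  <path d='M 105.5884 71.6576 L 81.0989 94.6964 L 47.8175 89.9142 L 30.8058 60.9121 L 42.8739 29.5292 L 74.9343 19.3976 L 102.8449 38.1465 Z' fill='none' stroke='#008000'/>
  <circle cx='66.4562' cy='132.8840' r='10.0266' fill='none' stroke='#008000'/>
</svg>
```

viewBox `0 0 169.6683 170.7513` with mm width/height → 1 unit = 1 mm. Flip: y_m = 170.7513 − y_svg.

**Shape 1** — `<path>` regular polygon, stroke `#008000` → cut (S898, F1522). Machine vertices: (105.5884,99.0937) → (81.0989,76.0549) → (47.8175,80.8371) → (30.8058,109.8392) → (42.8739,141.2221) → (74.9343,151.3537) → (102.8449,132.6048) → (105.5884,99.0937). Closed: final G1 returns to the first vertex.

**Shape 2** — `<circle>` circle, stroke `#008000` → cut (S898, F1522). Machine vertices: (76.4828,37.8673) → (74.5679,43.7608) → (69.5546,47.4032) → (63.3578,47.4032) → (58.3445,43.7608) → (56.4296,37.8673) → (58.3445,31.9738) → (63.3578,28.3314) → (69.5546,28.3314) → (74.5679,31.9738) → (76.4828,37.8673). Closed: final G1 returns to the first vertex.

; Generated by LaserGRBL
G21
G90
G00 X105.5884 Y99.0937
M3 S898
G01 X81.0989 Y76.0549 F1522
G01 X47.8175 Y80.8371 F1522
G01 X30.8058 Y109.8392 F1522
G01 X42.8739 Y141.2221 F1522
G01 X74.9343 Y151.3537 F1522
G01 X102.8449 Y132.6048 F1522
G01 X105.5884 Y99.0937 F1522
M5
G00 X76.4828 Y37.8673
M3 S898
G01 X74.5679 Y43.7608 F1522
G01 X69.5546 Y47.4032 F1522
G01 X63.3578 Y47.4032 F1522
G01 X58.3445 Y43.7608 F1522
G01 X56.4296 Y37.8673 F1522
G01 X58.3445 Y31.9738 F1522
G01 X63.3578 Y28.3314 F1522
G01 X69.5546 Y28.3314 F1522
G01 X74.5679 Y31.9738 F1522
G01 X76.4828 Y37.8673 F1522
M5
G00 X0.0000 Y0.0000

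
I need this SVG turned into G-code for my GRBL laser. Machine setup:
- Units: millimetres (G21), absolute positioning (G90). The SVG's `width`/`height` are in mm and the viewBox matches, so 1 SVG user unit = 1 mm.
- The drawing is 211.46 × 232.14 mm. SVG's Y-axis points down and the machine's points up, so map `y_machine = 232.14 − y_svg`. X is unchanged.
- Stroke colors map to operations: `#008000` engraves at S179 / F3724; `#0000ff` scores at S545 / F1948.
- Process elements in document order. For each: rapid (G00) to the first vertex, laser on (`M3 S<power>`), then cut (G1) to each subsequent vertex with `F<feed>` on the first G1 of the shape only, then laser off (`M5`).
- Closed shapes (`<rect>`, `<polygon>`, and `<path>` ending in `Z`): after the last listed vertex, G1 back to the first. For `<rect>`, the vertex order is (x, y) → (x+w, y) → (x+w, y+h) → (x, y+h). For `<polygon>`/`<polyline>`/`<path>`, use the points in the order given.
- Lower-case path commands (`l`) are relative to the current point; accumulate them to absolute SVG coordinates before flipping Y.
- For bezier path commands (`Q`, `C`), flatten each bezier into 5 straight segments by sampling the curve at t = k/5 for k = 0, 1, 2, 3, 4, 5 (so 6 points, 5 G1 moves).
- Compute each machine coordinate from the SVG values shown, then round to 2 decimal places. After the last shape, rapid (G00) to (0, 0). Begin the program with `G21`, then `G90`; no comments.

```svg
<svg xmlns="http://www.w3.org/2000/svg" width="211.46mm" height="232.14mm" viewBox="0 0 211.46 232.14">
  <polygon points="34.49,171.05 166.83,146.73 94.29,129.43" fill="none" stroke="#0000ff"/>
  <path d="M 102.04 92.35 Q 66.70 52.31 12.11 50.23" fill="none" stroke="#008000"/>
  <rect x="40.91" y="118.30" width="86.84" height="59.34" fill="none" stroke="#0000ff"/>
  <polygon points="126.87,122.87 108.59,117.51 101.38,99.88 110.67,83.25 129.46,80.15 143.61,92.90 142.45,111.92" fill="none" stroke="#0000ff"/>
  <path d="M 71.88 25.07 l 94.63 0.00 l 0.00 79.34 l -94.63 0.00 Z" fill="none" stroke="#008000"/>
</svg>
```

G21
G90
G00 X34.49 Y61.09
M3 S545
G1 X166.83 Y85.41 F1948
G1 X94.29 Y102.71
G1 X34.49 Y61.09
M5
G00 X102.04 Y139.79
M3 S179
G1 X87.13 Y154.29 F3724
G1 X70.69 Y165.75
G1 X52.70 Y174.17
G1 X33.18 Y179.56
G1 X12.11 Y181.91
M5
G00 X40.91 Y113.84
M3 S545
G1 X127.75 Y113.84 F1948
G1 X127.75 Y54.50
G1 X40.91 Y54.50
G1 X40.91 Y113.84
M5
G00 X126.87 Y109.27
M3 S545
G1 X108.59 Y114.63 F1948
G1 X101.38 Y132.26
G1 X110.67 Y148.89
G1 X129.46 Y151.99
G1 X143.61 Y139.24
G1 X142.45 Y120.22
G1 X126.87 Y109.27
M5
G00 X71.88 Y207.07
M3 S179
G1 X166.51 Y207.07 F3724
G1 X166.51 Y127.73
G1 X71.88 Y127.73
G1 X71.88 Y207.07
M5
G00 X0.00 Y0.00

1 u = 1 mm; y_m = 232.14 − y.

[1] `<polygon>` closed polygon, #0000ff→score S545 F1948: (34.49,61.09) → (166.83,85.41) → (94.29,102.71) → (34.49,61.09) (closed)

[2] `<path>` quadratic bezier, #008000→engrave S179 F3724: (102.04,139.79) → (87.13,154.29) → (70.69,165.75) → (52.70,174.17) → (33.18,179.56) → (12.11,181.91)

[3] `<rect>` rectangle, #0000ff→score S545 F1948: (40.91,113.84) → (127.75,113.84) → (127.75,54.50) → (40.91,54.50) → (40.91,113.84) (closed)

[4] `<polygon>` regular polygon, #0000ff→score S545 F1948: (126.87,109.27) → (108.59,114.63) → (101.38,132.26) → (110.67,148.89) → (129.46,151.99) → (143.61,139.24) → (142.45,120.22) → (126.87,109.27) (closed)

[5] `<path>` rectangle, #008000→engrave S179 F3724: (71.88,207.07) → (166.51,207.07) → (166.51,127.73) → (71.88,127.73) → (71.88,207.07) (closed)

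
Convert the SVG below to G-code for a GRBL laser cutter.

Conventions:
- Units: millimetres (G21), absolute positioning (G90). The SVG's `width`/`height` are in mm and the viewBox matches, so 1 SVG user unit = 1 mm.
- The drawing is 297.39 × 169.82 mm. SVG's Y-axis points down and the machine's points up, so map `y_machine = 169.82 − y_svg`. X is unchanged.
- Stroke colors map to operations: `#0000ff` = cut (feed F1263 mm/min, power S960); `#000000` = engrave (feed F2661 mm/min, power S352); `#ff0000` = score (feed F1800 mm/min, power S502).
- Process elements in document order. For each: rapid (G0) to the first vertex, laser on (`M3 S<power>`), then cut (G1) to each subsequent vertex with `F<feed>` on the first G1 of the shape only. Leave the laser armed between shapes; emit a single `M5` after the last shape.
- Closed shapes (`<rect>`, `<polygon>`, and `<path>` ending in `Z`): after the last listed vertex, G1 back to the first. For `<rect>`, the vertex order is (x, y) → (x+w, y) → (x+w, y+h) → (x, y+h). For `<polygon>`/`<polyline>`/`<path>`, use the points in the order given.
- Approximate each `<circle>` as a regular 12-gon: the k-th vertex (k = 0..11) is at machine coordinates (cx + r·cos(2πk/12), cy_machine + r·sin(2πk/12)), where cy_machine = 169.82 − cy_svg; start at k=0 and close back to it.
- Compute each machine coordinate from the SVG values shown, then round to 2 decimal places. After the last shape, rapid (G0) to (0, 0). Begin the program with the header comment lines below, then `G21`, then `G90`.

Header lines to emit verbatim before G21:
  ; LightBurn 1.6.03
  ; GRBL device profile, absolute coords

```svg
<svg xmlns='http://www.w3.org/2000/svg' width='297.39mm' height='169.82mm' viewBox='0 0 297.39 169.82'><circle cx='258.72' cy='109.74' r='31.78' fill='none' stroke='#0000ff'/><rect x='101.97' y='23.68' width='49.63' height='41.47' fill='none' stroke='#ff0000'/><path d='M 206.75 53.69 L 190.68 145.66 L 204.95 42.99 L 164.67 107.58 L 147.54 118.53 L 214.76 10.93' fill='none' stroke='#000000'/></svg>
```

Since the viewBox matches the mm dimensions, user units are millimetres directly. The only transform is the Y-flip y_m = 169.82 − y_svg.

Shape 1 is a circle drawn with `<circle>`. Its stroke #0000ff means cut at S960, F1263. After flipping Y the toolpath is (290.50,60.08) → (286.24,75.97) → (274.61,87.60) → (258.72,91.86) → (242.83,87.60) → (231.20,75.97) → (226.94,60.08) → (231.20,44.19) → (242.83,32.56) → (258.72,28.30) → (274.61,32.56) → (286.24,44.19) → (290.50,60.08), returning to the start.

Shape 2 is a rectangle drawn with `<rect>`. Its stroke #ff0000 means score at S502, F1800. After flipping Y the toolpath is (101.97,146.14) → (151.60,146.14) → (151.60,104.67) → (101.97,104.67) → (101.97,146.14), returning to the start.

Shape 3 is a open polyline drawn with `<path>`. Its stroke #000000 means engrave at S352, F2661. After flipping Y the toolpath is (206.75,116.13) → (190.68,24.16) → (204.95,126.83) → (164.67,62.24) → (147.54,51.29) → (214.76,158.89).

; LightBurn 1.6.03
; GRBL device profile, absolute coords
G21
G90
G0 X290.50 Y60.08
M3 S960
G1 X286.24 Y75.97 F1263
G1 X274.61 Y87.60
G1 X258.72 Y91.86
G1 X242.83 Y87.60
G1 X231.20 Y75.97
G1 X226.94 Y60.08
G1 X231.20 Y44.19
G1 X242.83 Y32.56
G1 X258.72 Y28.30
G1 X274.61 Y32.56
G1 X286.24 Y44.19
G1 X290.50 Y60.08
G0 X101.97 Y146.14
M3 S502
G1 X151.60 Y146.14 F1800
G1 X151.60 Y104.67
G1 X101.97 Y104.67
G1 X101.97 Y146.14
G0 X206.75 Y116.13
M3 S352
G1 X190.68 Y24.16 F2661
G1 X204.95 Y126.83
G1 X164.67 Y62.24
G1 X147.54 Y51.29
G1 X214.76 Y158.89
M5
G0 X0.00 Y0.00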